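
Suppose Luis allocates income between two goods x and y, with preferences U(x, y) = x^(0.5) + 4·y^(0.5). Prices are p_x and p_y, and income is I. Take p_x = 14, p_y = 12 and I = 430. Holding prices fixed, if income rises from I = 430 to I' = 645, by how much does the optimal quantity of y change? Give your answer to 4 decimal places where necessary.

MU_x ∝ x^(-0.5), MU_y ∝ 4·y^(-0.5), so MRS = (1/4)·(y/x)^(0.5) = p_x/p_y.
Solve for the ratio: y/x = [4·p_x/p_y]^(2).
With the ratio pinned down, the budget gives x* = I/(p_x + p_y·(y/x)) and y* = (y/x)·x*.
Numerically y/x = 21.777778, so x* = 430/(14 + 12·21.777778) = 1.5617 and y* = 21.777778·1.5617 = 34.0113.
At I' = 645: y* = 51.0169. Change: 51.0169 − 34.0113 = 17.0056.

Δy* = 17.0056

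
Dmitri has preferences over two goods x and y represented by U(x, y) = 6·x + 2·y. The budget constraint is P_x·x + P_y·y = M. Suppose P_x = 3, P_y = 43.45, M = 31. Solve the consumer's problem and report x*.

x* = 10.3333

Perfect substitutes: compare marginal utility per dollar. 6/P_x vs 2/P_y → 2 vs 0.046.
x gives more utility per dollar, so spend all income on x: x* = M/P_x, y* = 0.
Numerically: x* = 10.3333, y* = 0.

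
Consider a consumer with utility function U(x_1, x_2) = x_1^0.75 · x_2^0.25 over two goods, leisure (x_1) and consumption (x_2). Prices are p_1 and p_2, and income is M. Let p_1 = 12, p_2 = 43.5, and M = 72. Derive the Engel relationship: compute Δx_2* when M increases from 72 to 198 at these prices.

Δx_2* = 0.7241

Tangency: MRS = 3·x_2/x_1 = p_1/p_2.
So 0.75·p_2·x_2 = 0.25·p_1·x_1; combined with the budget, a share 0.75 of income goes to x_1.
Demand: x_1*(p_1,p_2,M) = 0.75·M/p_1 and x_2* = 0.25·M/p_2.
At p_1=12, p_2=43.5, M=72: x_2* = 0.25·72/43.5 = 0.4138.
At M' = 198: x_2* = 1.1379. Change: 1.1379 − 0.4138 = 0.7241.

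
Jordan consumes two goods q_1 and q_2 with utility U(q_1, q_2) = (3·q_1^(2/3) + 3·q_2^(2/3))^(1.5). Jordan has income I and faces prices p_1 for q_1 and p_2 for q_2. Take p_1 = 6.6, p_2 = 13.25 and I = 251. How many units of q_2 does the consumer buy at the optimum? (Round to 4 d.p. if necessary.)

From the CES first-order condition, (q_2/q_1)^(1/3) = p_1/p_2.
Hence q_2/q_1 = (p_1/p_2)^(1/(1/3)), i.e. raised to the 3 power.
With the ratio pinned down, the budget gives q_1* = I/(p_1 + p_2·(q_2/q_1)) and q_2* = (q_2/q_1)·q_1*.
Numerically q_2/q_1 = 0.12359, so q_1* = 251/(6.6 + 13.25·0.12359) = 30.4701 and q_2* = 0.12359·30.4701 = 3.7658.

q_2* = 3.7658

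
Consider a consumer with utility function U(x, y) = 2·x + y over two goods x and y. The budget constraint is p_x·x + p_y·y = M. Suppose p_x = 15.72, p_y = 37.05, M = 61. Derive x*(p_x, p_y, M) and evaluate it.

Perfect substitutes: compare marginal utility per dollar. 2/p_x vs 1/p_y → 0.1272 vs 0.027.
x gives more utility per dollar, so spend all income on x: x* = M/p_x, y* = 0.
Numerically: x* = 3.8804, y* = 0.

x* = 3.8804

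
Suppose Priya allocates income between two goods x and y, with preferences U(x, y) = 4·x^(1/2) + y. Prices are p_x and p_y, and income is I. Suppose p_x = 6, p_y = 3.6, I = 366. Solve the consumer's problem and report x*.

x* = 1.44

MU_x = 2/√x, MU_y = 1. Tangency: 2/√x = p_x/p_y.
Solve: √x = 2·p_y/p_x, so x*(p_x,p_y) = (2·p_y/p_x)², and y* = (I − p_x·x*)/p_y.
Plugging in: x* = (2·3.6/6)² = 1.44.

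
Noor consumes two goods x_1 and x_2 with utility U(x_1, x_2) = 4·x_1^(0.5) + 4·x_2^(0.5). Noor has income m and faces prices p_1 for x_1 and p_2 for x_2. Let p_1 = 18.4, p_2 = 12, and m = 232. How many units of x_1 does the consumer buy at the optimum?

From the CES first-order condition, (x_2/x_1)^(0.5) = p_1/p_2.
Solve for the ratio: x_2/x_1 = [p_1/p_2]^(2).
Substitute x_2 = (x_2/x_1)·x_1 into the budget: x_1* = m/(p_1 + p_2·(x_2/x_1)).
Numerically x_2/x_1 = 2.351111, so x_1* = 232/(18.4 + 12·2.351111) = 4.9771.

x_1* = 4.9771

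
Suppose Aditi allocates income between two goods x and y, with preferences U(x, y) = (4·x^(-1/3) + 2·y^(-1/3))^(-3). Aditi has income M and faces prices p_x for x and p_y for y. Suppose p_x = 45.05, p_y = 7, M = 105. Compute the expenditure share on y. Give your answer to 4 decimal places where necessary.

MU_x ∝ 4·x^(-4/3), MU_y ∝ 2·y^(-4/3), so MRS = 2·(y/x)^(4/3) = p_x/p_y.
Solve for the ratio: y/x = [(1/2)·p_x/p_y]^(0.75).
Substitute y = (y/x)·x into the budget: x* = M/(p_x + p_y·(y/x)).
Numerically y/x = 2.402565, so x* = 105/(45.05 + 7·2.402565) = 1.6972 and y* = 2.402565·1.6972 = 4.0775.
Expenditure on y: 7·4.0775 = 28.5428; share = 0.2718.

share on y = 0.2718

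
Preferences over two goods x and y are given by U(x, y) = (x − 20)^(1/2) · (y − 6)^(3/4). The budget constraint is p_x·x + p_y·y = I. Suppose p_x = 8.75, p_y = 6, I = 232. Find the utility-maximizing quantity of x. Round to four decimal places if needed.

x* = 20.96

This is Cobb-Douglas in (x−20, y−6): tangency gives 0.5·p_y·(y−6) = 0.75·p_x·(x−20).
After buying the subsistence bundle (20, 6), a share 0.4 of the remaining income goes to x: x* = 20 + 0.4·(I − 20p_x − 6p_y)/p_x.
Discretionary income = 232 − 20·8.75 − 6·6 = 21; x* = 20 + 0.4·21/8.75 = 20.96.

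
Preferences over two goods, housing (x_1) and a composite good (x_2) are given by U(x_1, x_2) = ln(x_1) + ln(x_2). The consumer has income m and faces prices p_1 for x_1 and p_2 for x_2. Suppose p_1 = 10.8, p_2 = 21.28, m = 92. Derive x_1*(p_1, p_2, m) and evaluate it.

MU_x_1/MU_x_2 = (x_2)/(x_1); tangency sets this equal to p_1/p_2.
So p_2·x_2 = p_1·x_1; combined with the budget, a share 0.5 of income goes to x_1.
Demand: x_1*(p_1,p_2,m) = 0.5·m/p_1 and x_2* = 0.5·m/p_2.
At p_1=10.8, p_2=21.28, m=92: x_1* = 0.5·92/10.8 = 4.2593.

x_1* = 4.2593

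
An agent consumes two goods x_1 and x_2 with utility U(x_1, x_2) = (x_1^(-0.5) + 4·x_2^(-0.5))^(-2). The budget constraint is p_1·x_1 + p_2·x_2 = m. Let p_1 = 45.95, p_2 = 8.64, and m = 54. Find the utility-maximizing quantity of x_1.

x_1* = 0.4809

MU_x_1 ∝ x_1^(-1.5), MU_x_2 ∝ 4·x_2^(-1.5), so MRS = (1/4)·(x_2/x_1)^(1.5) = p_1/p_2.
Solve for the ratio: x_2/x_1 = [4·p_1/p_2]^(2/3).
Substitute x_2 = (x_2/x_1)·x_1 into the budget: x_1* = m/(p_1 + p_2·(x_2/x_1)).
Numerically x_2/x_1 = 7.677524, so x_1* = 54/(45.95 + 8.64·7.677524) = 0.4809.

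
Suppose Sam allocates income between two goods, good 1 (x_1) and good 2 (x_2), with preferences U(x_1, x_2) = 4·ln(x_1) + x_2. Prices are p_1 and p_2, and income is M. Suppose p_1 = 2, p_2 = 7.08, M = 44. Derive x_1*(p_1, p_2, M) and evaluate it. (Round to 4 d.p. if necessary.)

x_1* = 14.16

MU_x_1 = 4/x_1, MU_x_2 = 1. Tangency: 4/x_1 = p_1/p_2.
So x_1*(p_1,p_2) = 4·p_2/p_1, independent of income; and x_2* = (M − 4·p_2)/p_2.
At the given prices: x_1* = 4·7.08/2 = 14.16.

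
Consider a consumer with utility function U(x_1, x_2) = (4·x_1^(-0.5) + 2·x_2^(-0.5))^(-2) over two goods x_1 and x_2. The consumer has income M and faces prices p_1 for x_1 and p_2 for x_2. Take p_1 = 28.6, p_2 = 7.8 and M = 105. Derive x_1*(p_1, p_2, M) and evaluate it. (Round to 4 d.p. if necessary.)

x_1* = 2.6065

MU_x_1 ∝ 4·x_1^(-1.5), MU_x_2 ∝ 2·x_2^(-1.5), so MRS = 2·(x_2/x_1)^(1.5) = p_1/p_2.
Hence x_2/x_1 = ((1/2)·p_1/p_2)^(1/(1.5)), i.e. raised to the 2/3 power.
With the ratio pinned down, the budget gives x_1* = M/(p_1 + p_2·(x_2/x_1)) and x_2* = (x_2/x_1)·x_1*.
Numerically x_2/x_1 = 1.49794, so x_1* = 105/(28.6 + 7.8·1.49794) = 2.6065.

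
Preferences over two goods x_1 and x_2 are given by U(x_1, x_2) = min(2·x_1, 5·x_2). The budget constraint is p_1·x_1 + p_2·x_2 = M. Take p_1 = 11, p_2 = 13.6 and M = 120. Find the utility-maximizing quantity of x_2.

Demand: x_1*(p_1,p_2,M) = 5·M/(5·p_1 + 2·p_2), x_2* = 2·M/(5·p_1 + 2·p_2).
Here 5·11 + 2·13.6 = 82.2, giving x_2* = 2.9197.

x_2* = 2.9197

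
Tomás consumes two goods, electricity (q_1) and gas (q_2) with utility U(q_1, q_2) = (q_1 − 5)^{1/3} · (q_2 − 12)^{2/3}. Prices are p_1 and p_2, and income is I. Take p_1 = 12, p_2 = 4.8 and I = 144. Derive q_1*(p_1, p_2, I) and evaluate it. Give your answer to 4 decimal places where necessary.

Let q_1' = q_1−5, q_2' = q_2−12. MRS = (1/2)·q_2'/q_1' = p_1/p_2.
Substituting into the budget: q_1* = 5 + 1/3·(I − 5·p_1 − 12·p_2)/p_1, and q_2* = 12 + 2/3·(…)/p_2.
Discretionary income = 144 − 5·12 − 12·4.8 = 26.4; q_1* = 5 + 1/3·26.4/12 = 5.7333.

q_1* = 5.7333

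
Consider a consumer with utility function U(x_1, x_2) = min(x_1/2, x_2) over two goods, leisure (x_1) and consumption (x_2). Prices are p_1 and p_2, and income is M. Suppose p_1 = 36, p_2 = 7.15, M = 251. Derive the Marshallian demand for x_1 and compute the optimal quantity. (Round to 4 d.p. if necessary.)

Leontief preferences: the optimum is at the kink where x_1/2 = x_2/1, i.e. x_2 = (1/2)·x_1.
Budget: p_1·x_1 + p_2·(1/2)·x_1 = M, so (2·p_1 + p_2)·x_1 = 2·M.
Demand: x_1*(p_1,p_2,M) = 2·M/(2·p_1 + p_2), x_2* = M/(2·p_1 + p_2).
Here 2·36 + 7.15 = 79.15, giving x_1* = 6.3424.

x_1* = 6.3424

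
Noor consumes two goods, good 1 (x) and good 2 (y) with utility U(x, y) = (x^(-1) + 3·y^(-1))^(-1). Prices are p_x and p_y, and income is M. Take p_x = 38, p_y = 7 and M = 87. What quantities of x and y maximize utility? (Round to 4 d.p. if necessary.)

From the CES first-order condition, (1/3)·(y/x)^(2) = p_x/p_y.
Solve for the ratio: y/x = [3·p_x/p_y]^(0.5).
With the ratio pinned down, the budget gives x* = M/(p_x + p_y·(y/x)) and y* = (y/x)·x*.
Numerically y/x = 4.035556, so x* = 87/(38 + 7·4.035556) = 1.3132 and y* = 4.035556·1.3132 = 5.2996.

x* = 1.3132, y* = 5.2996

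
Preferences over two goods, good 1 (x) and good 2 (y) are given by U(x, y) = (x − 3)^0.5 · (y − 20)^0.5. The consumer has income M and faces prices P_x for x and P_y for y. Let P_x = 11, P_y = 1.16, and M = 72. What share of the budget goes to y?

share on y = 0.4319

Let x' = x−3, y' = y−20. MRS = y'/x' = P_x/P_y.
After buying the subsistence bundle (3, 20), a share 0.5 of the remaining income goes to x: x* = 3 + 0.5·(M − 3P_x − 20P_y)/P_x.
Discretionary income = 72 − 3·11 − 20·1.16 = 15.8; x* = 3 + 0.5·15.8/11 = 3.7182; y* = 20 + 0.5·15.8/1.16 = 26.8103.
Expenditure on y: 1.16·26.8103 = 31.1; share = 0.4319.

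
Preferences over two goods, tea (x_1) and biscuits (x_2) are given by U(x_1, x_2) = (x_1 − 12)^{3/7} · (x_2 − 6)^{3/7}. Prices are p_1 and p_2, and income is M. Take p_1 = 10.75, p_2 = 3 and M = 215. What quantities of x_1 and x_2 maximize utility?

Let x_1' = x_1−12, x_2' = x_2−6. MRS = x_2'/x_1' = p_1/p_2.
Substituting into the budget: x_1* = 12 + 0.5·(M − 12·p_1 − 6·p_2)/p_1, and x_2* = 6 + 0.5·(…)/p_2.
Discretionary income = 215 − 12·10.75 − 6·3 = 68; x_1* = 12 + 0.5·68/10.75 = 15.1628; x_2* = 6 + 0.5·68/3 = 17.3333.

x_1* = 15.1628, x_2* = 17.3333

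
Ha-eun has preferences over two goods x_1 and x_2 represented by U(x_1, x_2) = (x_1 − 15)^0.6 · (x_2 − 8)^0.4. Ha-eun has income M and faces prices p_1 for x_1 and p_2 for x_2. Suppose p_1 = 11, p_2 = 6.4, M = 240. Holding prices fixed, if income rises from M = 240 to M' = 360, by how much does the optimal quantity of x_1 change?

Δx_1* = 6.5455

This is Cobb-Douglas in (x_1−15, x_2−8): tangency gives 0.6·p_2·(x_2−8) = 0.4·p_1·(x_1−15).
Substituting into the budget: x_1* = 15 + 0.6·(M − 15·p_1 − 8·p_2)/p_1, and x_2* = 8 + 0.4·(…)/p_2.
Discretionary income = 240 − 15·11 − 8·6.4 = 23.8; x_1* = 15 + 0.6·23.8/11 = 16.2982.
At M' = 360: x_1* = 22.8436. Change: 22.8436 − 16.2982 = 6.5455.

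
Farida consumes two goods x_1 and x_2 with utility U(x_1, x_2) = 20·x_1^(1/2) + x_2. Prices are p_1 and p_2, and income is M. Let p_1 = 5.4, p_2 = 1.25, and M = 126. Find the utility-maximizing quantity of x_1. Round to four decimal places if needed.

x_1* = 5.3584

Utility is quasi-linear in x_2; the FOC for x_1 is 10/√x_1 = p_1/p_2.
Thus x_1* = (10·p_2/p_1)² — independent of M — with the rest of income spent on x_2.
Plugging in: x_1* = (10·1.25/5.4)² = 5.3584.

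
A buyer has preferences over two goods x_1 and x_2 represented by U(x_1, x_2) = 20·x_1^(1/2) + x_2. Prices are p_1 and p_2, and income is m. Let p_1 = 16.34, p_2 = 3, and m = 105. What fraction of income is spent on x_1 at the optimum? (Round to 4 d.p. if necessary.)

share on x_1 = 0.5246

Utility is quasi-linear in x_2; the FOC for x_1 is 10/√x_1 = p_1/p_2.
Thus x_1* = (10·p_2/p_1)² — independent of m — with the rest of income spent on x_2.
Plugging in: x_1* = (10·3/16.34)² = 3.3708, x_2* = 16.6401.
Expenditure on x_1: 16.34·3.3708 = 55.0796; share = 0.5246.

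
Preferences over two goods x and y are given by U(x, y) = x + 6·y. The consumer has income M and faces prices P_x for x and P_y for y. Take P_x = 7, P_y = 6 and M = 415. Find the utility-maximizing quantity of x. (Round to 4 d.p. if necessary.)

x* = 0

Linear utility — the consumer picks whichever good has higher MU/price: 1/7 = 0.1429 vs 6/6 = 1.
y gives more utility per dollar, so spend all income on y: y* = M/P_y, x* = 0.
Numerically: x* = 0, y* = 69.1667.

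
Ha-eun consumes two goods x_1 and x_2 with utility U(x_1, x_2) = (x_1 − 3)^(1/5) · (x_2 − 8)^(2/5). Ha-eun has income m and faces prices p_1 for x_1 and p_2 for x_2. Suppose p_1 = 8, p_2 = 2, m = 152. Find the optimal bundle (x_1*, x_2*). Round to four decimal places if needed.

x_1* = 7.6667, x_2* = 45.3333

MRS = (1/2)·(x_2−8)/(x_1−3). Tangency with p_1/p_2 gives x_2−8 = 2·(p_1/p_2)·(x_1−3).
After buying the subsistence bundle (3, 8), a share 1/3 of the remaining income goes to x_1: x_1* = 3 + 1/3·(m − 3p_1 − 8p_2)/p_1.
Discretionary income = 152 − 3·8 − 8·2 = 112; x_1* = 3 + 1/3·112/8 = 7.6667; x_2* = 8 + 2/3·112/2 = 45.3333.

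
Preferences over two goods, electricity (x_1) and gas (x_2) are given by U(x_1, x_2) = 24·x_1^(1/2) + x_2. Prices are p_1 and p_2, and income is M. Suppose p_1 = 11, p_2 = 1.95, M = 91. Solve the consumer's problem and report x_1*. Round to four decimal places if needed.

x_1* = 4.5253

Set MRS = p_1/p_2: 12·x_1^(−1/2) = p_1/p_2.
Thus x_1* = (12·p_2/p_1)² — independent of M — with the rest of income spent on x_2.
Plugging in: x_1* = (12·1.95/11)² = 4.5253.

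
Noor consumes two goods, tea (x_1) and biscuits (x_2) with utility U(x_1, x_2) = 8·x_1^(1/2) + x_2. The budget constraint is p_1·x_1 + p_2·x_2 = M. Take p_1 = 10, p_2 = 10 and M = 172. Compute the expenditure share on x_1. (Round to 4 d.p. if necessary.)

share on x_1 = 0.9302

Set MRS = p_1/p_2: 4·x_1^(−1/2) = p_1/p_2.
Solve: √x_1 = 4·p_2/p_1, so x_1*(p_1,p_2) = (4·p_2/p_1)², and x_2* = (M − p_1·x_1*)/p_2.
Plugging in: x_1* = (4·10/10)² = 16, x_2* = 1.2.
Expenditure on x_1: 10·16 = 160; share = 0.9302.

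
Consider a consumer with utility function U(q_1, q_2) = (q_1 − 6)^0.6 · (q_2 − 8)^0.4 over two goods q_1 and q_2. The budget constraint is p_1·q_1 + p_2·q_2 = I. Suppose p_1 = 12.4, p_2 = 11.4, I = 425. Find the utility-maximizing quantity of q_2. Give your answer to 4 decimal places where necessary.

After buying the subsistence bundle (6, 8), a share 0.6 of the remaining income goes to q_1: q_1* = 6 + 0.6·(I − 6p_1 − 8p_2)/p_1.
Discretionary income = 425 − 6·12.4 − 8·11.4 = 259.4; q_2* = 8 + 0.4·259.4/11.4 = 17.1018.

q_2* = 17.1018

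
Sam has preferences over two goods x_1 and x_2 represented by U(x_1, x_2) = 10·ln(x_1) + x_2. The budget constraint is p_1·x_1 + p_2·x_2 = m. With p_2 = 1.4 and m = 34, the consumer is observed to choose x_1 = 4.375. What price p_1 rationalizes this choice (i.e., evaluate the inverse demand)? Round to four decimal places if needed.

p_1 = 3.2

Set MRS = p_1/p_2: (10/x_1)/1 = p_1/p_2.
So x_1*(p_1,p_2) = 10·p_2/p_1, independent of income; and x_2* = (m − 10·p_2)/p_2.
Set x_1* = 4.375 in the demand function and solve for p_1: p_1 = 3.2.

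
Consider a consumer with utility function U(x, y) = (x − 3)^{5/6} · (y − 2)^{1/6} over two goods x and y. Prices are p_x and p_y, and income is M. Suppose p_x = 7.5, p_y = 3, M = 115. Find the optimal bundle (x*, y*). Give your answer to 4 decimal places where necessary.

Let x' = x−3, y' = y−2. MRS = 5·y'/x' = p_x/p_y.
Substituting into the budget: x* = 3 + 5/6·(M − 3·p_x − 2·p_y)/p_x, and y* = 2 + 1/6·(…)/p_y.
Discretionary income = 115 − 3·7.5 − 2·3 = 86.5; x* = 3 + 5/6·86.5/7.5 = 12.6111; y* = 2 + 1/6·86.5/3 = 6.8056.

x* = 12.6111, y* = 6.8056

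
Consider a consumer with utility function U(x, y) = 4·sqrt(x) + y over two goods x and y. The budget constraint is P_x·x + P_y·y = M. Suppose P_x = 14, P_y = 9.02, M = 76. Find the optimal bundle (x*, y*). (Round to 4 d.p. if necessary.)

Solve: √x = 2·P_y/P_x, so x*(P_x,P_y) = (2·P_y/P_x)², and y* = (M − P_x·x*)/P_y.
Plugging in: x* = (2·9.02/14)² = 1.6604, y* = 5.8486.

x* = 1.6604, y* = 5.8486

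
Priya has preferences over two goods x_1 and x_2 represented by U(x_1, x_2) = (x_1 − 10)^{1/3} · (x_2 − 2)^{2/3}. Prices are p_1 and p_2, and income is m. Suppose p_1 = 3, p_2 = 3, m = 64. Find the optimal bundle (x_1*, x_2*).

This is Cobb-Douglas in (x_1−10, x_2−2): tangency gives 1/3·p_2·(x_2−2) = 2/3·p_1·(x_1−10).
After buying the subsistence bundle (10, 2), a share 1/3 of the remaining income goes to x_1: x_1* = 10 + 1/3·(m − 10p_1 − 2p_2)/p_1.
Discretionary income = 64 − 10·3 − 2·3 = 28; x_1* = 10 + 1/3·28/3 = 13.1111; x_2* = 2 + 2/3·28/3 = 8.2222.

x_1* = 13.1111, x_2* = 8.2222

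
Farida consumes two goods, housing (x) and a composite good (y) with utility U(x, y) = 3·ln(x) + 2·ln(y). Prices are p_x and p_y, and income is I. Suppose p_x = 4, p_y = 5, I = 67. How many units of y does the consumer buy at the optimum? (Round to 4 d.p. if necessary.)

y* = 5.36

The MRS is (3/2)·y/x. Set MRS = p_x/p_y.
So 3·p_y·y = 2·p_x·x; combined with the budget, a share 0.6 of income goes to x.
Demand: x*(p_x,p_y,I) = 0.6·I/p_x and y* = 0.4·I/p_y.
At p_x=4, p_y=5, I=67: y* = 0.4·67/5 = 5.36.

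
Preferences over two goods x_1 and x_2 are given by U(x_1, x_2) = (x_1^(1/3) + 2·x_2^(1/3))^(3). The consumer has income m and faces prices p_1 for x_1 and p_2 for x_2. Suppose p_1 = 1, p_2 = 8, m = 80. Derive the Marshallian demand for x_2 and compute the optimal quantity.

x_2* = 5

Numerically x_2/x_1 = 0.125, so x_1* = 80/(1 + 8·0.125) = 40 and x_2* = 0.125·40 = 5.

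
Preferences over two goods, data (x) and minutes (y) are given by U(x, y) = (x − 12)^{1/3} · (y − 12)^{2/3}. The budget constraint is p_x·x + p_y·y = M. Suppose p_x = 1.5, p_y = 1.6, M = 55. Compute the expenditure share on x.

share on x = 0.4352

This is Cobb-Douglas in (x−12, y−12): tangency gives 1/3·p_y·(y−12) = 2/3·p_x·(x−12).
Substituting into the budget: x* = 12 + 1/3·(M − 12·p_x − 12·p_y)/p_x, and y* = 12 + 2/3·(…)/p_y.
Discretionary income = 55 − 12·1.5 − 12·1.6 = 17.8; x* = 12 + 1/3·17.8/1.5 = 15.9556; y* = 12 + 2/3·17.8/1.6 = 19.4167.
Expenditure on x: 1.5·15.9556 = 23.9333; share = 0.4352.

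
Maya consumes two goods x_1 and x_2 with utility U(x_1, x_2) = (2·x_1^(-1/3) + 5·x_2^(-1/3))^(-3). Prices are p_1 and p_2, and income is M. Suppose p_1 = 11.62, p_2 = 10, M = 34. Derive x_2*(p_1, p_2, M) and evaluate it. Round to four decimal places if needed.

MRS = MU_x_1/MU_x_2 = (2/5)·(x_2/x_1)^(4/3). Set equal to p_1/p_2.
Solve for the ratio: x_2/x_1 = [(5/2)·p_1/p_2]^(0.75).
Substitute x_2 = (x_2/x_1)·x_1 into the budget: x_1* = M/(p_1 + p_2·(x_2/x_1)).
Numerically x_2/x_1 = 2.225152, so x_1* = 34/(11.62 + 10·2.225152) = 1.0038 and x_2* = 2.225152·1.0038 = 2.2336.

x_2* = 2.2336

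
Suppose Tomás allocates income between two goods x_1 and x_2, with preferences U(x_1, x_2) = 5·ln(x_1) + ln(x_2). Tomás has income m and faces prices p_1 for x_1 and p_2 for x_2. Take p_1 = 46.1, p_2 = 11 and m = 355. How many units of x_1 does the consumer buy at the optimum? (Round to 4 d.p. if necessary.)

MU_x_1/MU_x_2 = (5·x_2)/(x_1); tangency sets this equal to p_1/p_2.
Rearranging, p_2·x_2 = (1/5)·p_1·x_1. Substituting into the budget gives p_1·x_1·(1 + (1/5)) = m.
Demand: x_1*(p_1,p_2,m) = 5/6·m/p_1 and x_2* = 1/6·m/p_2.
At p_1=46.1, p_2=11, m=355: x_1* = 5/6·355/46.1 = 6.4172.

x_1* = 6.4172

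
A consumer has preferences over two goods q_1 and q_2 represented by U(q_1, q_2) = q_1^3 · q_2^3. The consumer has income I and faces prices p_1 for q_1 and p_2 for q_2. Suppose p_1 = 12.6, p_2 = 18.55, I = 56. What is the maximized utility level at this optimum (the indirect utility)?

V = 37.7403

Tangency: MRS = q_2/q_1 = p_1/p_2.
So 3·p_2·q_2 = 3·p_1·q_1; combined with the budget, a share 0.5 of income goes to q_1.
Demand: q_1*(p_1,p_2,I) = 0.5·I/p_1 and q_2* = 0.5·I/p_2.
At p_1=12.6, p_2=18.55, I=56: q_1* = 0.5·56/12.6 = 2.2222, q_2* = 1.5094.
Utility at the optimum: U(2.2222, 1.5094) = 37.7403.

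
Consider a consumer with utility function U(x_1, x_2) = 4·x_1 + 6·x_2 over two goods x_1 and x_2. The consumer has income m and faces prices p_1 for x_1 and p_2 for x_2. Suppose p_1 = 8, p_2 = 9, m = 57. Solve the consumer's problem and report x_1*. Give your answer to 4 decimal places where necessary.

Linear utility — the consumer picks whichever good has higher MU/price: 4/8 = 0.5 vs 6/9 = 0.6667.
x_2 gives more utility per dollar, so spend all income on x_2: x_2* = m/p_2, x_1* = 0.
Numerically: x_1* = 0, x_2* = 6.3333.

x_1* = 0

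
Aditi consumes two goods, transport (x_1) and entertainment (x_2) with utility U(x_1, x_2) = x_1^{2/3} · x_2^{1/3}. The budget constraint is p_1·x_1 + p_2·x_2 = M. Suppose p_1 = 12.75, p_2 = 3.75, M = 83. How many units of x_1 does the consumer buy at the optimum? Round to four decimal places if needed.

x_1* = 4.3399

Tangency: MRS = 2·x_2/x_1 = p_1/p_2.
So 2/3·p_2·x_2 = 1/3·p_1·x_1; combined with the budget, a share 2/3 of income goes to x_1.
Demand: x_1*(p_1,p_2,M) = 2/3·M/p_1 and x_2* = 1/3·M/p_2.
At p_1=12.75, p_2=3.75, M=83: x_1* = 2/3·83/12.75 = 4.3399.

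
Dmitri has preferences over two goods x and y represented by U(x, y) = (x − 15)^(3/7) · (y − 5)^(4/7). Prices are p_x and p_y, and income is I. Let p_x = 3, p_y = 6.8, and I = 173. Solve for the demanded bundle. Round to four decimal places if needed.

This is Cobb-Douglas in (x−15, y−5): tangency gives 3/7·p_y·(y−5) = 4/7·p_x·(x−15).
After buying the subsistence bundle (15, 5), a share 3/7 of the remaining income goes to x: x* = 15 + 3/7·(I − 15p_x − 5p_y)/p_x.
Discretionary income = 173 − 15·3 − 5·6.8 = 94; x* = 15 + 3/7·94/3 = 28.4286; y* = 5 + 4/7·94/6.8 = 12.8992.

x* = 28.4286, y* = 12.8992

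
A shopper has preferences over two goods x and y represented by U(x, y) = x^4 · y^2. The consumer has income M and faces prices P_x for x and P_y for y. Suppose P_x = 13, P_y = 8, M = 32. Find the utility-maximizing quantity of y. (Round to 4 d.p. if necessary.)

y* = 1.3333

The MRS is 2·y/x. Set MRS = P_x/P_y.
So 4·P_y·y = 2·P_x·x; combined with the budget, a share 2/3 of income goes to x.
Demand: x*(P_x,P_y,M) = 2/3·M/P_x and y* = 1/3·M/P_y.
At P_x=13, P_y=8, M=32: y* = 1/3·32/8 = 1.3333.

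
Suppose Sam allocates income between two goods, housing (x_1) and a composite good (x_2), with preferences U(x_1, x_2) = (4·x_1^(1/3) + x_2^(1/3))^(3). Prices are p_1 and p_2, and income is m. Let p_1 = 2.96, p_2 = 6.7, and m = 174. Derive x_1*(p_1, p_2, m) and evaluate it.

MRS = MU_x_1/MU_x_2 = 4·(x_2/x_1)^(2/3). Set equal to p_1/p_2.
Hence x_2/x_1 = ((1/4)·p_1/p_2)^(1/(2/3)), i.e. raised to the 1.5 power.
With the ratio pinned down, the budget gives x_1* = m/(p_1 + p_2·(x_2/x_1)) and x_2* = (x_2/x_1)·x_1*.
Numerically x_2/x_1 = 0.036706, so x_1* = 174/(2.96 + 6.7·0.036706) = 54.2744.

x_1* = 54.2744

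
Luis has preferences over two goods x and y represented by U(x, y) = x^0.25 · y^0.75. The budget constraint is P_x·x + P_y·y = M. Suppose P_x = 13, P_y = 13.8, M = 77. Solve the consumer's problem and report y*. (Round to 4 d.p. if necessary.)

y* = 4.1848

Demand: x*(P_x,P_y,M) = 0.25·M/P_x and y* = 0.75·M/P_y.
At P_x=13, P_y=13.8, M=77: y* = 0.75·77/13.8 = 4.1848.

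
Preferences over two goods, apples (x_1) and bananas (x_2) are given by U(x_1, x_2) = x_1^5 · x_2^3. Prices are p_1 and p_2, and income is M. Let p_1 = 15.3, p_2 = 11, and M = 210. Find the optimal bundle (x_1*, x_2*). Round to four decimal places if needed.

The MRS is (5/3)·x_2/x_1. Set MRS = p_1/p_2.
Rearranging, p_2·x_2 = (3/5)·p_1·x_1. Substituting into the budget gives p_1·x_1·(1 + (3/5)) = M.
Demand: x_1*(p_1,p_2,M) = 0.625·M/p_1 and x_2* = 0.375·M/p_2.
At p_1=15.3, p_2=11, M=210: x_1* = 0.625·210/15.3 = 8.5784, x_2* = 7.1591.

x_1* = 8.5784, x_2* = 7.1591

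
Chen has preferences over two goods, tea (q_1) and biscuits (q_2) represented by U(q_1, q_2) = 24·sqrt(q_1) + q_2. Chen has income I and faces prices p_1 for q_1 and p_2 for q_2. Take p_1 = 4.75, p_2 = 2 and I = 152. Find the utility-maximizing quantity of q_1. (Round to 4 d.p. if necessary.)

q_1* = 25.5291

Utility is quasi-linear in q_2; the FOC for q_1 is 12/√q_1 = p_1/p_2.
Thus q_1* = (12·p_2/p_1)² — independent of I — with the rest of income spent on q_2.
Plugging in: q_1* = (12·2/4.75)² = 25.5291.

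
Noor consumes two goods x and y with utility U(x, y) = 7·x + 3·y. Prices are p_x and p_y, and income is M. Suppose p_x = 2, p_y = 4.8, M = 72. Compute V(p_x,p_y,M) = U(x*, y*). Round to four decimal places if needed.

Numerically: x* = 36, y* = 0.
Utility at the optimum: U(36, 0) = 252.

V = 252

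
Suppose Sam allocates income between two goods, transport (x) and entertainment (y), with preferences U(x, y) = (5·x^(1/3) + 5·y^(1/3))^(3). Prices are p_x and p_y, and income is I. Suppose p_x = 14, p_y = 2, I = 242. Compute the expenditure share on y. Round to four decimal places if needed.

share on y = 0.7257

MU_x ∝ 5·x^(-2/3), MU_y ∝ 5·y^(-2/3), so MRS = (y/x)^(2/3) = p_x/p_y.
Solve for the ratio: y/x = [p_x/p_y]^(1.5).
With the ratio pinned down, the budget gives x* = I/(p_x + p_y·(y/x)) and y* = (y/x)·x*.
Numerically y/x = 18.520259, so x* = 242/(14 + 2·18.520259) = 4.7413 and y* = 18.520259·4.7413 = 87.8107.
Expenditure on y: 2·87.8107 = 175.6214; share = 0.7257.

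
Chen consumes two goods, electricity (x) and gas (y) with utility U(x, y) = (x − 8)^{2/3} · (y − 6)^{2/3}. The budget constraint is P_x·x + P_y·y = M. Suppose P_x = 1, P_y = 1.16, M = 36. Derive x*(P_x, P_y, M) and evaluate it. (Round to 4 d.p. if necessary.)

x* = 18.52

MRS = (y−6)/(x−8). Tangency with P_x/P_y gives y−6 = (P_x/P_y)·(x−8).
Substituting into the budget: x* = 8 + 0.5·(M − 8·P_x − 6·P_y)/P_x, and y* = 6 + 0.5·(…)/P_y.
Discretionary income = 36 − 8·1 − 6·1.16 = 21.04; x* = 8 + 0.5·21.04/1 = 18.52.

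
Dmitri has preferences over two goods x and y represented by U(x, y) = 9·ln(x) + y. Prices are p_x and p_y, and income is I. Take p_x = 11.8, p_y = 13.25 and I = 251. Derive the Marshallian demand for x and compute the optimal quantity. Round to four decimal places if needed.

x* = 10.1059

MU_x = 9/x, MU_y = 1. Tangency: 9/x = p_x/p_y.
So x*(p_x,p_y) = 9·p_y/p_x, independent of income; and y* = (I − 9·p_y)/p_y.
At the given prices: x* = 9·13.25/11.8 = 10.1059.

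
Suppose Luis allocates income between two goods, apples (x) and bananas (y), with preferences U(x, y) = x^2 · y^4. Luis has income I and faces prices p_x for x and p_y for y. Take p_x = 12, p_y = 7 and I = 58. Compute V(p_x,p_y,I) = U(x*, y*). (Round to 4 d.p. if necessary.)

Tangency: MRS = (1/2)·y/x = p_x/p_y.
So 2·p_y·y = 4·p_x·x; combined with the budget, a share 1/3 of income goes to x.
Demand: x*(p_x,p_y,I) = 1/3·I/p_x and y* = 2/3·I/p_y.
At p_x=12, p_y=7, I=58: x* = 1/3·58/12 = 1.6111, y* = 5.5238.
Utility at the optimum: U(1.6111, 5.5238) = 2416.6055.

V = 2416.6055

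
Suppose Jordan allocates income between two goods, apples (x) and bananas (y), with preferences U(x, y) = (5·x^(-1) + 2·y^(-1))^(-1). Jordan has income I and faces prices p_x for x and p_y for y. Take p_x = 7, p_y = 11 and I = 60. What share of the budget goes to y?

share on y = 0.4422

MRS = MU_x/MU_y = (5/2)·(y/x)^(2). Set equal to p_x/p_y.
Hence y/x = ((2/5)·p_x/p_y)^(1/(2)), i.e. raised to the 0.5 power.
Substitute y = (y/x)·x into the budget: x* = I/(p_x + p_y·(y/x)).
Numerically y/x = 0.504525, so x* = 60/(7 + 11·0.504525) = 4.781 and y* = 0.504525·4.781 = 2.4121.
Expenditure on y: 11·2.4121 = 26.5333; share = 0.4422.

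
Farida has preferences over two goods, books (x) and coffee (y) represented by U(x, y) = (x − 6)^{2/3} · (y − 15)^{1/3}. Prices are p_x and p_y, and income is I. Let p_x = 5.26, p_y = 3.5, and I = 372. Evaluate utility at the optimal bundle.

V = 33.1783

This is Cobb-Douglas in (x−6, y−15): tangency gives 2/3·p_y·(y−15) = 1/3·p_x·(x−6).
After buying the subsistence bundle (6, 15), a share 2/3 of the remaining income goes to x: x* = 6 + 2/3·(I − 6p_x − 15p_y)/p_x.
Discretionary income = 372 − 6·5.26 − 15·3.5 = 287.94; x* = 6 + 2/3·287.94/5.26 = 42.4943; y* = 15 + 1/3·287.94/3.5 = 42.4229.
Utility at the optimum: U(42.4943, 42.4229) = 33.1783.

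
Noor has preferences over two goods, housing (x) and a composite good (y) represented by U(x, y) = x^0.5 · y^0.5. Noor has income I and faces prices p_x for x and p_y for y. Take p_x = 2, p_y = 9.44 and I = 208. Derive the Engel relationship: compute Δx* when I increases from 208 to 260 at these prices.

Δx* = 13

The MRS is y/x. Set MRS = p_x/p_y.
Rearranging, p_y·y = p_x·x. Substituting into the budget gives p_x·x·(1 + 1) = I.
Demand: x*(p_x,p_y,I) = 0.5·I/p_x and y* = 0.5·I/p_y.
At p_x=2, p_y=9.44, I=208: x* = 0.5·208/2 = 52.
At I' = 260: x* = 65. Change: 65 − 52 = 13.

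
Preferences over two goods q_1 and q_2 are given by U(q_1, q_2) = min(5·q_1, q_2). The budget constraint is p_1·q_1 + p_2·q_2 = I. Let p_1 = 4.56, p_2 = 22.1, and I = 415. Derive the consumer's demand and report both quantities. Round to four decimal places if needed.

q_1* = 3.6068, q_2* = 18.0341

With perfect complements, no substitution: consume in ratio q_1:q_2 = 1:5.
Budget: p_1·q_1 + p_2·5·q_1 = I, so (p_1 + 5·p_2)·q_1 = I.
Demand: q_1*(p_1,p_2,I) = I/(p_1 + 5·p_2), q_2* = 5·I/(p_1 + 5·p_2).
Here 4.56 + 5·22.1 = 115.06, giving q_1* = 3.6068 and q_2* = 18.0341.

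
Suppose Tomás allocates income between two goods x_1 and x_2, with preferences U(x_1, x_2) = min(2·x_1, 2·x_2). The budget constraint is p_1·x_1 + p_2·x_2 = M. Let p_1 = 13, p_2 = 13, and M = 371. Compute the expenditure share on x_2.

With perfect complements, no substitution: consume in ratio x_1:x_2 = 2:2.
Budget: p_1·x_1 + p_2·x_1 = M, so (2·p_1 + 2·p_2)·x_1 = 2·M.
Demand: x_1*(p_1,p_2,M) = 2·M/(2·p_1 + 2·p_2), x_2* = 2·M/(2·p_1 + 2·p_2).
Here 2·13 + 2·13 = 52, giving x_1* = 14.2692 and x_2* = 14.2692.
Expenditure on x_2: 13·14.2692 = 185.5; share = 0.5.

share on x_2 = 0.5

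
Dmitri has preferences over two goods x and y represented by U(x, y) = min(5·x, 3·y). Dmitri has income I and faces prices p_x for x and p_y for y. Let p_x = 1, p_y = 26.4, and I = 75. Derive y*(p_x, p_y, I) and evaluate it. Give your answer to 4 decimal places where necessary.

With perfect complements, no substitution: consume in ratio x:y = 3:5.
Budget: p_x·x + p_y·(5/3)·x = I, so (3·p_x + 5·p_y)·x = 3·I.
Demand: x*(p_x,p_y,I) = 3·I/(3·p_x + 5·p_y), y* = 5·I/(3·p_x + 5·p_y).
Here 3·1 + 5·26.4 = 135, giving y* = 2.7778.

y* = 2.7778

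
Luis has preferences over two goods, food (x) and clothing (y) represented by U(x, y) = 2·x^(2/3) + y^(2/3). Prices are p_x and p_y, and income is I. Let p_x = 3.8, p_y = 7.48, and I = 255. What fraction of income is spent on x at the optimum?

share on x = 0.9687

From the CES first-order condition, 2·(y/x)^(1/3) = p_x/p_y.
Solve for the ratio: y/x = [(1/2)·p_x/p_y]^(3).
With the ratio pinned down, the budget gives x* = I/(p_x + p_y·(y/x)) and y* = (y/x)·x*.
Numerically y/x = 0.016389, so x* = 255/(3.8 + 7.48·0.016389) = 65.0081 and y* = 0.016389·65.0081 = 1.0654.
Expenditure on x: 3.8·65.0081 = 247.0306; share = 0.9687.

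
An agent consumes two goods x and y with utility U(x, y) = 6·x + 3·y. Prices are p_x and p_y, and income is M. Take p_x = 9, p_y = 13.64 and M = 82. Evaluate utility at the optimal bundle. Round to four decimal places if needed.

V = 54.6667

Perfect substitutes: compare marginal utility per dollar. 6/p_x vs 3/p_y → 0.6667 vs 0.2199.
x gives more utility per dollar, so spend all income on x: x* = M/p_x, y* = 0.
Numerically: x* = 9.1111, y* = 0.
Utility at the optimum: U(9.1111, 0) = 54.6667.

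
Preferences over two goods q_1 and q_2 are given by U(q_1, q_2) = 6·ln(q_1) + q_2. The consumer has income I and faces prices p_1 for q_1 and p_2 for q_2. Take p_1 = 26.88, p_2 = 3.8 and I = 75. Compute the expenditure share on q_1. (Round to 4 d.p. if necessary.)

MU_q_1 = 6/q_1, MU_q_2 = 1. Tangency: 6/q_1 = p_1/p_2.
So q_1*(p_1,p_2) = 6·p_2/p_1, independent of income; and q_2* = (I − 6·p_2)/p_2.
At the given prices: q_1* = 6·3.8/26.88 = 0.8482, and q_2* = 13.7368.
Expenditure on q_1: 26.88·0.8482 = 22.8; share = 0.304.

share on q_1 = 0.304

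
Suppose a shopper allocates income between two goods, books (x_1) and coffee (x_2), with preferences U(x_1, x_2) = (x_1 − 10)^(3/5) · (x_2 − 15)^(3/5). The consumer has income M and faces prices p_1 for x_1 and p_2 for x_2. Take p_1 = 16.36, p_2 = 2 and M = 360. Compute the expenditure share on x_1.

share on x_1 = 0.6856

MRS = (x_2−15)/(x_1−10). Tangency with p_1/p_2 gives x_2−15 = (p_1/p_2)·(x_1−10).
After buying the subsistence bundle (10, 15), a share 0.5 of the remaining income goes to x_1: x_1* = 10 + 0.5·(M − 10p_1 − 15p_2)/p_1.
Discretionary income = 360 − 10·16.36 − 15·2 = 166.4; x_1* = 10 + 0.5·166.4/16.36 = 15.0856; x_2* = 15 + 0.5·166.4/2 = 56.6.
Expenditure on x_1: 16.36·15.0856 = 246.8; share = 0.6856.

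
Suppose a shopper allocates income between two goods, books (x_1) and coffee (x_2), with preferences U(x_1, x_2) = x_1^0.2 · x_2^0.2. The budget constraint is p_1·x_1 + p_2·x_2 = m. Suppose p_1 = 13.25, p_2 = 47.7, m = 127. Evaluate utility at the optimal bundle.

MU_x_1/MU_x_2 = (0.2·x_2)/(0.2·x_1); tangency sets this equal to p_1/p_2.
Rearranging, p_2·x_2 = p_1·x_1. Substituting into the budget gives p_1·x_1·(1 + 1) = m.
Demand: x_1*(p_1,p_2,m) = 0.5·m/p_1 and x_2* = 0.5·m/p_2.
At p_1=13.25, p_2=47.7, m=127: x_1* = 0.5·127/13.25 = 4.7925, x_2* = 1.3312.
Utility at the optimum: U(4.7925, 1.3312) = 1.4486.

V = 1.4486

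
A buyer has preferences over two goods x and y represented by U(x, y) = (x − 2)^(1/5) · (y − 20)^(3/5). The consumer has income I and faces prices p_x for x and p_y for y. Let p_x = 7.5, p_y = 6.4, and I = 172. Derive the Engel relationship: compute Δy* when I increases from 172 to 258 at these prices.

MRS = (1/3)·(y−20)/(x−2). Tangency with p_x/p_y gives y−20 = 3·(p_x/p_y)·(x−2).
After buying the subsistence bundle (2, 20), a share 0.25 of the remaining income goes to x: x* = 2 + 0.25·(I − 2p_x − 20p_y)/p_x.
Discretionary income = 172 − 2·7.5 − 20·6.4 = 29; y* = 20 + 0.75·29/6.4 = 23.3984.
At I' = 258: y* = 33.4766. Change: 33.4766 − 23.3984 = 10.0781.

Δy* = 10.0781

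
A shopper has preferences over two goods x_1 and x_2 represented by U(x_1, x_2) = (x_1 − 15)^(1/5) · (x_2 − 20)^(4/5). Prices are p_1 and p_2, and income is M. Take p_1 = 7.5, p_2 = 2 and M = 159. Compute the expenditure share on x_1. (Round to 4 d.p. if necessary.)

share on x_1 = 0.7157

MRS = (1/4)·(x_2−20)/(x_1−15). Tangency with p_1/p_2 gives x_2−20 = 4·(p_1/p_2)·(x_1−15).
After buying the subsistence bundle (15, 20), a share 0.2 of the remaining income goes to x_1: x_1* = 15 + 0.2·(M − 15p_1 − 20p_2)/p_1.
Discretionary income = 159 − 15·7.5 − 20·2 = 6.5; x_1* = 15 + 0.2·6.5/7.5 = 15.1733; x_2* = 20 + 0.8·6.5/2 = 22.6.
Expenditure on x_1: 7.5·15.1733 = 113.8; share = 0.7157.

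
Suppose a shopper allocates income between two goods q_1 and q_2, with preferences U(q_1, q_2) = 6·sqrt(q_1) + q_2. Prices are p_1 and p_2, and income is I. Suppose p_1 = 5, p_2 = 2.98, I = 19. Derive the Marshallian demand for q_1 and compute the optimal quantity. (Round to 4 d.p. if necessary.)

q_1* = 3.1969

Utility is quasi-linear in q_2; the FOC for q_1 is 3/√q_1 = p_1/p_2.
Solve: √q_1 = 3·p_2/p_1, so q_1*(p_1,p_2) = (3·p_2/p_1)², and q_2* = (I − p_1·q_1*)/p_2.
Plugging in: q_1* = (3·2.98/5)² = 3.1969.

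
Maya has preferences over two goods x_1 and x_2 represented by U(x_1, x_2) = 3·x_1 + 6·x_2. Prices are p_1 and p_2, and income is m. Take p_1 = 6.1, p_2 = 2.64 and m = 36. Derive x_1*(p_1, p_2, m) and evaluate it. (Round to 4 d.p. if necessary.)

x_1* = 0

Linear utility — the consumer picks whichever good has higher MU/price: 3/6.1 = 0.4918 vs 6/2.64 = 2.2727.
x_2 gives more utility per dollar, so spend all income on x_2: x_2* = m/p_2, x_1* = 0.
Numerically: x_1* = 0, x_2* = 13.6364.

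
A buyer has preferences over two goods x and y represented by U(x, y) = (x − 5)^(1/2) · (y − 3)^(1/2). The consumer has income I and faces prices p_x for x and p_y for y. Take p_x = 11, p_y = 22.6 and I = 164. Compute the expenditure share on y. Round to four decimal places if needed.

share on y = 0.539

This is Cobb-Douglas in (x−5, y−3): tangency gives 0.5·p_y·(y−3) = 0.5·p_x·(x−5).
Substituting into the budget: x* = 5 + 0.5·(I − 5·p_x − 3·p_y)/p_x, and y* = 3 + 0.5·(…)/p_y.
Discretionary income = 164 − 5·11 − 3·22.6 = 41.2; x* = 5 + 0.5·41.2/11 = 6.8727; y* = 3 + 0.5·41.2/22.6 = 3.9115.
Expenditure on y: 22.6·3.9115 = 88.4; share = 0.539.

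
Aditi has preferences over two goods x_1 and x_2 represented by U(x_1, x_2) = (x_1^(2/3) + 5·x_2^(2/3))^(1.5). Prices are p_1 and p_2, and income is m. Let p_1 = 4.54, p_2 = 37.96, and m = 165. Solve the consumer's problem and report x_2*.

Substitute x_2 = (x_2/x_1)·x_1 into the budget: x_1* = m/(p_1 + p_2·(x_2/x_1)).
Numerically x_2/x_1 = 0.213845, so x_1* = 165/(4.54 + 37.96·0.213845) = 13.0357 and x_2* = 0.213845·13.0357 = 2.7876.

x_2* = 2.7876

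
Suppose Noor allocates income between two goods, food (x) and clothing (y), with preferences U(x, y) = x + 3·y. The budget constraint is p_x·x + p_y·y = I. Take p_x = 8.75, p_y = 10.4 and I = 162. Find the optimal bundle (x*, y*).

Perfect substitutes: compare marginal utility per dollar. 1/p_x vs 3/p_y → 0.1143 vs 0.2885.
y gives more utility per dollar, so spend all income on y: y* = I/p_y, x* = 0.
Numerically: x* = 0, y* = 15.5769.

x* = 0, y* = 15.5769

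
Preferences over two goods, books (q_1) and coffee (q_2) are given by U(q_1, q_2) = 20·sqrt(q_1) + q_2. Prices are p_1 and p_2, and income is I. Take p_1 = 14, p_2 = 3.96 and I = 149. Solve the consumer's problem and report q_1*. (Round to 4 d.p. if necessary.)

q_1* = 8.0008

Set MRS = p_1/p_2: 10·q_1^(−1/2) = p_1/p_2.
Thus q_1* = (10·p_2/p_1)² — independent of I — with the rest of income spent on q_2.
Plugging in: q_1* = (10·3.96/14)² = 8.0008.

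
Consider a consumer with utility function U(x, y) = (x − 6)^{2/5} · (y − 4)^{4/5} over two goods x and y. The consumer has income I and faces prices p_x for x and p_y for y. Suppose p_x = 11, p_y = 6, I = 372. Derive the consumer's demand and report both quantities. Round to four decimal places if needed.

x* = 14.5455, y* = 35.3333

Let x' = x−6, y' = y−4. MRS = (1/2)·y'/x' = p_x/p_y.
After buying the subsistence bundle (6, 4), a share 1/3 of the remaining income goes to x: x* = 6 + 1/3·(I − 6p_x − 4p_y)/p_x.
Discretionary income = 372 − 6·11 − 4·6 = 282; x* = 6 + 1/3·282/11 = 14.5455; y* = 4 + 2/3·282/6 = 35.3333.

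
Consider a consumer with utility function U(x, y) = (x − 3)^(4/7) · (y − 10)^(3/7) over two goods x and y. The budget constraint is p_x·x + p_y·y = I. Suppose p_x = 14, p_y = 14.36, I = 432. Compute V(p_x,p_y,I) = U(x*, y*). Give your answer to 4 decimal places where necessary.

This is Cobb-Douglas in (x−3, y−10): tangency gives 4/7·p_y·(y−10) = 3/7·p_x·(x−3).
After buying the subsistence bundle (3, 10), a share 4/7 of the remaining income goes to x: x* = 3 + 4/7·(I − 3p_x − 10p_y)/p_x.
Discretionary income = 432 − 3·14 − 10·14.36 = 246.4; x* = 3 + 4/7·246.4/14 = 13.0571; y* = 10 + 3/7·246.4/14.36 = 17.3538.
Utility at the optimum: U(13.0571, 17.3538) = 8.7944.

V = 8.7944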